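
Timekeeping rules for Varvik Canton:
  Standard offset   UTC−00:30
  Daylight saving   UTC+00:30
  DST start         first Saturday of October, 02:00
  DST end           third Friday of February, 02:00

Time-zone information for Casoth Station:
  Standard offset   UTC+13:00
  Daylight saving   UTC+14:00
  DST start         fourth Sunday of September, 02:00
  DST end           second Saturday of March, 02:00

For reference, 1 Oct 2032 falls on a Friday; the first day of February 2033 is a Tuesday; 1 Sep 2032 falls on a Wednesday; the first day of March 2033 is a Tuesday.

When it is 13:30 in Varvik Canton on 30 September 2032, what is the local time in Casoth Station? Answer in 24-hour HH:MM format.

1 October 2032 is a Friday, so the first Saturday is October 2.
1 February 2033 is a Tuesday, so the first Friday is February 4 and the third is February 18.
Daylight saving runs 2 October 2032 – 18 February 2033; 30 September 2032 is outside that window, so Varvik Canton is on standard time at UTC−00:30.
13:30 Varvik Canton + 0h30m = 14:00 UTC.
1 September 2032 is a Wednesday, so the first Sunday is September 5 and the fourth is September 26.
1 March 2033 is a Tuesday, so the first Saturday is March 5 and the second is March 12.
At the standard offset (UTC+13:00), 14:00 UTC + 13h = 03:00 Casoth Station standard time (rolling into the next day, 1 October 2032).
Daylight saving runs 26 September 2032 – 12 March 2033; the standard-time date in Casoth Station, 1 October 2032, is inside that window, so Casoth Station is at UTC+14:00.
14:00 UTC + 14h = 04:00 Casoth Station (rolling into the next day, 1 October 2032).

04:00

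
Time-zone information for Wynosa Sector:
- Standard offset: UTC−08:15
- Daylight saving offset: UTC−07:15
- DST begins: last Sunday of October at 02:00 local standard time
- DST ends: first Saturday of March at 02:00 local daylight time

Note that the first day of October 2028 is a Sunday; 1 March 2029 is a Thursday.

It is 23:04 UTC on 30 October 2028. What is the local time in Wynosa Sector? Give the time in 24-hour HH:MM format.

1 October 2028 is a Sunday, so Sundays fall on 1, 8, 15, 22, 29; the last is October 29.
1 March 2029 is a Thursday, so the first Saturday is March 3.
At the standard offset (UTC−08:15), 23:04 UTC − 8h15m = 14:49 Wynosa Sector standard time.
The standard-time date in Wynosa Sector, 30 October 2028, falls between 29 October 2028 and 3 March 2029, so daylight saving is in effect and Wynosa Sector is at UTC−07:15.
23:04 UTC − 7h15m = 15:49 local.

15:49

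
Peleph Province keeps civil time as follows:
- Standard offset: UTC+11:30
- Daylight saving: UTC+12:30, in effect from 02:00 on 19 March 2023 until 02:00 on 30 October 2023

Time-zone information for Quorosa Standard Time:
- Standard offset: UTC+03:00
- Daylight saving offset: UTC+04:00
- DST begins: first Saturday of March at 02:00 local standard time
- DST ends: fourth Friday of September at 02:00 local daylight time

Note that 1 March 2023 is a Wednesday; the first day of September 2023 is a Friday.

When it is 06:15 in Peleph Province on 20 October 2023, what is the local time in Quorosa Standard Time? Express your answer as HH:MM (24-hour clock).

20 October 2023 falls between 19 March and 30 October, so daylight saving is in effect and Peleph Province is at UTC+12:30.
06:15 Peleph Province − 12h30m = 17:45 UTC (rolling into the previous day, 19 October 2023).
1 March 2023 is a Wednesday, so the first Saturday is March 4.
1 September 2023 is a Friday, so the first Friday is September 1 and the fourth is September 22.
At the standard offset (UTC+03:00), 17:45 UTC + 3h = 20:45 Quorosa Standard Time standard time.
Daylight saving runs 4 March – 22 September; the standard-time date in Quorosa Standard Time, 19 October 2023, is outside that window, so Quorosa Standard Time is on standard time at UTC+03:00.
17:45 UTC + 3h = 20:45 Quorosa Standard Time.

20:45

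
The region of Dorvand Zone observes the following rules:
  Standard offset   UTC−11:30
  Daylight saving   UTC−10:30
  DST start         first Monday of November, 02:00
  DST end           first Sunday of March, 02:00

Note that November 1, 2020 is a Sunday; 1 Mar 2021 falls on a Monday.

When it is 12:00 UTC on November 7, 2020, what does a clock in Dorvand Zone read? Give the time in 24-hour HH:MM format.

1 November 2020 is a Sunday, so the first Monday is November 2.
1 March 2021 is a Monday, so the first Sunday is March 7.
At the standard offset (UTC−11:30), 12:00 UTC − 11h30m = 00:30 Dorvand Zone standard time.
The standard-time date in Dorvand Zone, November 7, 2020, falls between 2 November 2020 and 7 March 2021, so daylight saving is in effect and Dorvand Zone is at UTC−10:30.
12:00 UTC − 10h30m = 01:30 local.

01:30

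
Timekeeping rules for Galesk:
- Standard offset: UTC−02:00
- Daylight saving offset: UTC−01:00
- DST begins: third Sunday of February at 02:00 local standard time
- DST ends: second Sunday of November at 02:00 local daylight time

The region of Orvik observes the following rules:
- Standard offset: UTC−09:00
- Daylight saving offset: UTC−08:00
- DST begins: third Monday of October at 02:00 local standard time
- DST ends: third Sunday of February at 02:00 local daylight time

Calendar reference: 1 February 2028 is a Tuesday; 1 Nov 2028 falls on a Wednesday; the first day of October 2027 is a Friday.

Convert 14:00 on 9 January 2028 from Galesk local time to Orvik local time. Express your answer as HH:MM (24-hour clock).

1 February 2028 is a Tuesday, so the first Sunday is February 6 and the third is February 20.
1 November 2028 is a Wednesday, so the first Sunday is November 5 and the second is November 12.
9 January 2028 is outside the daylight-saving period (20 February – 12 November), so Galesk is on standard time, UTC−02:00.
14:00 Galesk + 2h = 16:00 UTC.
1 October 2027 is a Friday, so the first Monday is October 4 and the third is October 18.
1 February 2028 is a Tuesday, so the first Sunday is February 6 and the third is February 20.
At the standard offset (UTC−09:00), 16:00 UTC − 9h = 07:00 Orvik standard time.
Daylight saving runs 18 October 2027 – 20 February 2028; the standard-time date in Orvik, 9 January 2028, is inside that window, so Orvik is at UTC−08:00.
16:00 UTC − 8h = 08:00 Orvik.

08:00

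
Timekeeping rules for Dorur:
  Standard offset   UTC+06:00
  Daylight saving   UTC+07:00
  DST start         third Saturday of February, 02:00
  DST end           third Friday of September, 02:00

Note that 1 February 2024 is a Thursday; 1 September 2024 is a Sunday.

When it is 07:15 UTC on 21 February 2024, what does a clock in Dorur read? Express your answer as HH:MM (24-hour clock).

1 February 2024 is a Thursday, so the first Saturday is February 3 and the third is February 17.
1 September 2024 is a Sunday, so the first Friday is September 6 and the third is September 20.
At the standard offset (UTC+06:00), 07:15 UTC + 6h = 13:15 Dorur standard time.
The standard-time date in Dorur, 21 February 2024, falls between 17 February and 20 September, so daylight saving is in effect and Dorur is at UTC+07:00.
07:15 UTC + 7h = 14:15 local.

14:15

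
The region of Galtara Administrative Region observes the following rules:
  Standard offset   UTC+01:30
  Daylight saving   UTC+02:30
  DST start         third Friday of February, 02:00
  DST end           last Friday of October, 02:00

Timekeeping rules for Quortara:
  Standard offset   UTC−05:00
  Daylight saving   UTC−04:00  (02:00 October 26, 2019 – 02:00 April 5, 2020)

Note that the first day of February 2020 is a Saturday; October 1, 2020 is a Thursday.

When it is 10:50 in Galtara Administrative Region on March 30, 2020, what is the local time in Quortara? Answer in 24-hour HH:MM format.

1 February 2020 is a Saturday, so the first Friday is February 7 and the third is February 21.
1 October 2020 is a Thursday, so Fridays fall on 2, 9, 16, 23, 30; the last is October 30.
Daylight saving runs 21 February – 30 October; March 30, 2020 is inside that window, so Galtara Administrative Region is at UTC+02:30.
10:50 Galtara Administrative Region − 2h30m = 08:20 UTC.
At the standard offset (UTC−05:00), 08:20 UTC − 5h = 03:20 Quortara standard time.
The standard-time date in Quortara, March 30, 2020, lies within the daylight-saving period (26 October 2019 – 5 April 2020), so Quortara is on daylight time, UTC−04:00.
08:20 UTC − 4h = 04:20 Quortara.

04:20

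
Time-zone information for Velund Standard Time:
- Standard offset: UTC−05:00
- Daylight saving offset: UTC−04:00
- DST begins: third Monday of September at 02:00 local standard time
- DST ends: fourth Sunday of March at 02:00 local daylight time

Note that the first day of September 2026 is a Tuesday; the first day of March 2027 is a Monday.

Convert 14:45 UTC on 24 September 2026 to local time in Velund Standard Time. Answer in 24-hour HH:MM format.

1 September 2026 is a Tuesday, so the first Monday is September 7 and the third is September 21.
1 March 2027 is a Monday, so the first Sunday is March 7 and the fourth is March 28.
At the standard offset (UTC−05:00), 14:45 UTC − 5h = 09:45 Velund Standard Time standard time.
The standard-time date in Velund Standard Time, 24 September 2026, lies within the daylight-saving period (21 September 2026 – 28 March 2027), so Velund Standard Time is on daylight time, UTC−04:00.
14:45 UTC − 4h = 10:45 local.

10:45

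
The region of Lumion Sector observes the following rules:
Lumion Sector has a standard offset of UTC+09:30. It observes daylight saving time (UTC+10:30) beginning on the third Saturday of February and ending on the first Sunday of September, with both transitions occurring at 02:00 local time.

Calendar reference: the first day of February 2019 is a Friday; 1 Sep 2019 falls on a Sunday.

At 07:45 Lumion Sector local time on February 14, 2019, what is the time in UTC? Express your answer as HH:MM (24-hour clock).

1 February 2019 is a Friday, so the first Saturday is February 2 and the third is February 16.
1 September 2019 is a Sunday, so the first Sunday is September 1.
February 14, 2019 is outside the daylight-saving period (16 February – 1 September), so Lumion Sector is on standard time, UTC+09:30.
07:45 local − 9h30m = 22:15 UTC (rolling into the previous day, 13 February 2019).

22:15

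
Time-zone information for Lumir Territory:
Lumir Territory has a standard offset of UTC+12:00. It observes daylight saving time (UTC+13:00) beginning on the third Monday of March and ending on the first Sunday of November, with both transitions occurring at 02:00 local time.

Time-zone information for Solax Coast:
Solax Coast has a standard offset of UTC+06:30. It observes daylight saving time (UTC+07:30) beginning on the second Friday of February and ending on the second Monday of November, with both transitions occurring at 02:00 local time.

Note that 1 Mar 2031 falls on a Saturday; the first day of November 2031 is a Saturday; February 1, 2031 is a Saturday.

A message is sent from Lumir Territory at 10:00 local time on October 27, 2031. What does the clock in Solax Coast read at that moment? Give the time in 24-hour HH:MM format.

04:30

1 March 2031 is a Saturday, so the first Monday is March 3 and the third is March 17.
1 November 2031 is a Saturday, so the first Sunday is November 2.
October 27, 2031 falls between 17 March and 2 November, so daylight saving is in effect and Lumir Territory is at UTC+13:00.
10:00 Lumir Territory − 13h = 21:00 UTC (rolling into the previous day, 26 October 2031).
1 February 2031 is a Saturday, so the first Friday is February 7 and the second is February 14.
1 November 2031 is a Saturday, so the first Monday is November 3 and the second is November 10.
At the standard offset (UTC+06:30), 21:00 UTC + 6h30m = 03:30 Solax Coast standard time (rolling into the next day, 27 October 2031).
The standard-time date in Solax Coast, October 27, 2031, falls between 14 February and 10 November, so daylight saving is in effect and Solax Coast is at UTC+07:30.
21:00 UTC + 7h30m = 04:30 Solax Coast (rolling into the next day, 27 October 2031).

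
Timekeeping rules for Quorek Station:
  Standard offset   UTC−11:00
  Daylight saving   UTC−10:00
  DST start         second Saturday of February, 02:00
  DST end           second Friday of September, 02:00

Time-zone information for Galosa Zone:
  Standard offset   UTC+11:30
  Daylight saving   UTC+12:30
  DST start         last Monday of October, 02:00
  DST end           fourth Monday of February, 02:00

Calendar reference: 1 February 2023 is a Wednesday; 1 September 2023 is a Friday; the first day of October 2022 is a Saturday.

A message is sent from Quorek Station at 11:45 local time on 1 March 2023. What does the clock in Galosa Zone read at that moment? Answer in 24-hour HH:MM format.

1 February 2023 is a Wednesday, so the first Saturday is February 4 and the second is February 11.
1 September 2023 is a Friday, so the first Friday is September 1 and the second is September 8.
Daylight saving runs 11 February – 8 September; 1 March 2023 is inside that window, so Quorek Station is at UTC−10:00.
11:45 Quorek Station + 10h = 21:45 UTC.
1 October 2022 is a Saturday, so Mondays fall on 3, 10, 17, 24, 31; the last is October 31.
1 February 2023 is a Wednesday, so the first Monday is February 6 and the fourth is February 27.
At the standard offset (UTC+11:30), 21:45 UTC + 11h30m = 09:15 Galosa Zone standard time (rolling into the next day, 2 March 2023).
Daylight saving runs 31 October 2022 – 27 February 2023; the standard-time date in Galosa Zone, 2 March 2023, is outside that window, so Galosa Zone is on standard time at UTC+11:30.
21:45 UTC + 11h30m = 09:15 Galosa Zone (rolling into the next day, 2 March 2023).

09:15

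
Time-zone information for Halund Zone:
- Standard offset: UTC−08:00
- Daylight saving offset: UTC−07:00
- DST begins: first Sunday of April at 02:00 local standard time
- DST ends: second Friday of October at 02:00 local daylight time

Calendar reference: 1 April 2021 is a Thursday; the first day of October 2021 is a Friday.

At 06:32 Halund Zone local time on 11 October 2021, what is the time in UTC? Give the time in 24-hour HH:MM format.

14:32

1 April 2021 is a Thursday, so the first Sunday is April 4.
1 October 2021 is a Friday, so the first Friday is October 1 and the second is October 8.
11 October 2021 does not fall between 4 April and 8 October, so daylight saving is not in effect and Halund Zone is at UTC−08:00.
06:32 local + 8h = 14:32 UTC.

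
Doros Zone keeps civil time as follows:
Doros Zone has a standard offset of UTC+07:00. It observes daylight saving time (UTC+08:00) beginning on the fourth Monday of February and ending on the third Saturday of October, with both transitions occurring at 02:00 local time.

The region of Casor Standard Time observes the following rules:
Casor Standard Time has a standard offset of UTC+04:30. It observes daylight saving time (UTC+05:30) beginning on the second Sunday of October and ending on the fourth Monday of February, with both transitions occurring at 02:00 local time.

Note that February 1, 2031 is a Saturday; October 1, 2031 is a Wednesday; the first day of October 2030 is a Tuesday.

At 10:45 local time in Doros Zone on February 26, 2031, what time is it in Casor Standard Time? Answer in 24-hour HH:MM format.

1 February 2031 is a Saturday, so the first Monday is February 3 and the fourth is February 24.
1 October 2031 is a Wednesday, so the first Saturday is October 4 and the third is October 18.
Daylight saving runs 24 February – 18 October; February 26, 2031 is inside that window, so Doros Zone is at UTC+08:00.
10:45 Doros Zone − 8h = 02:45 UTC.
1 October 2030 is a Tuesday, so the first Sunday is October 6 and the second is October 13.
1 February 2031 is a Saturday, so the first Monday is February 3 and the fourth is February 24.
At the standard offset (UTC+04:30), 02:45 UTC + 4h30m = 07:15 Casor Standard Time standard time.
The standard-time date in Casor Standard Time, February 26, 2031, does not fall between 13 October 2030 and 24 February 2031, so daylight saving is not in effect and Casor Standard Time is at UTC+04:30.
02:45 UTC + 4h30m = 07:15 Casor Standard Time.

07:15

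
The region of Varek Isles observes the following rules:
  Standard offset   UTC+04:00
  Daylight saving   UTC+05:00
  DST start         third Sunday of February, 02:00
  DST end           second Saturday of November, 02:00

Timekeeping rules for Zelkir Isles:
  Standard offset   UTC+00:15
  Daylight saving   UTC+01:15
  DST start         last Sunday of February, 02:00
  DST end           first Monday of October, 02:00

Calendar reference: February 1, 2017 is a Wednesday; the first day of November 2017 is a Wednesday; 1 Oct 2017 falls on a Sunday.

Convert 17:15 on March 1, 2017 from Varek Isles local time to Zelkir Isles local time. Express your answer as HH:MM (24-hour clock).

1 February 2017 is a Wednesday, so the first Sunday is February 5 and the third is February 19.
1 November 2017 is a Wednesday, so the first Saturday is November 4 and the second is November 11.
March 1, 2017 falls between 19 February and 11 November, so daylight saving is in effect and Varek Isles is at UTC+05:00.
17:15 Varek Isles − 5h = 12:15 UTC.
1 February 2017 is a Wednesday, so Sundays fall on 5, 12, 19, 26; the last is February 26.
1 October 2017 is a Sunday, so the first Monday is October 2.
At the standard offset (UTC+00:15), 12:15 UTC + 0h15m = 12:30 Zelkir Isles standard time.
The standard-time date in Zelkir Isles, March 1, 2017, lies within the daylight-saving period (26 February – 2 October), so Zelkir Isles is on daylight time, UTC+01:15.
12:15 UTC + 1h15m = 13:30 Zelkir Isles.

13:30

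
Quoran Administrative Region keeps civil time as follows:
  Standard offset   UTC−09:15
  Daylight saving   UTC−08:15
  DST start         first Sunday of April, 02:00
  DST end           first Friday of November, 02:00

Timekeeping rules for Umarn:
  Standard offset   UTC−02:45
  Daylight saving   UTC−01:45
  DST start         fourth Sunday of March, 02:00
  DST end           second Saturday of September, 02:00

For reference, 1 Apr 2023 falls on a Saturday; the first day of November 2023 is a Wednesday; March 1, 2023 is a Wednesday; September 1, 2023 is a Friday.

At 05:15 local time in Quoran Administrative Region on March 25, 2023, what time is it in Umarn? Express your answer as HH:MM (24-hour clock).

11:45

1 April 2023 is a Saturday, so the first Sunday is April 2.
1 November 2023 is a Wednesday, so the first Friday is November 3.
Daylight saving runs 2 April – 3 November; March 25, 2023 is outside that window, so Quoran Administrative Region is on standard time at UTC−09:15.
05:15 Quoran Administrative Region + 9h15m = 14:30 UTC.
1 March 2023 is a Wednesday, so the first Sunday is March 5 and the fourth is March 26.
1 September 2023 is a Friday, so the first Saturday is September 2 and the second is September 9.
At the standard offset (UTC−02:45), 14:30 UTC − 2h45m = 11:45 Umarn standard time.
The standard-time date in Umarn, March 25, 2023, is outside the daylight-saving period (26 March – 9 September), so Umarn is on standard time, UTC−02:45.
14:30 UTC − 2h45m = 11:45 Umarn.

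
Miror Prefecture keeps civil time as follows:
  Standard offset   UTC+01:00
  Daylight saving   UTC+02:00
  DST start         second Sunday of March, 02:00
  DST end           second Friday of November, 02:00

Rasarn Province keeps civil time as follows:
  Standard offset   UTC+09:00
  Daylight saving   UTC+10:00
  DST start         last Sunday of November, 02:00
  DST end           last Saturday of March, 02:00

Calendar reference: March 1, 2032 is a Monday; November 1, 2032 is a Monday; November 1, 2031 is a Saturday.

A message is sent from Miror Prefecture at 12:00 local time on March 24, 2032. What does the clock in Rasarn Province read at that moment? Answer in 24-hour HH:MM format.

1 March 2032 is a Monday, so the first Sunday is March 7 and the second is March 14.
1 November 2032 is a Monday, so the first Friday is November 5 and the second is November 12.
March 24, 2032 falls between 14 March and 12 November, so daylight saving is in effect and Miror Prefecture is at UTC+02:00.
12:00 Miror Prefecture − 2h = 10:00 UTC.
1 November 2031 is a Saturday, so Sundays fall on 2, 9, 16, 23, 30; the last is November 30.
1 March 2032 is a Monday, so Saturdays fall on 6, 13, 20, 27; the last is March 27.
At the standard offset (UTC+09:00), 10:00 UTC + 9h = 19:00 Rasarn Province standard time.
The standard-time date in Rasarn Province, March 24, 2032, falls between 30 November 2031 and 27 March 2032, so daylight saving is in effect and Rasarn Province is at UTC+10:00.
10:00 UTC + 10h = 20:00 Rasarn Province.

20:00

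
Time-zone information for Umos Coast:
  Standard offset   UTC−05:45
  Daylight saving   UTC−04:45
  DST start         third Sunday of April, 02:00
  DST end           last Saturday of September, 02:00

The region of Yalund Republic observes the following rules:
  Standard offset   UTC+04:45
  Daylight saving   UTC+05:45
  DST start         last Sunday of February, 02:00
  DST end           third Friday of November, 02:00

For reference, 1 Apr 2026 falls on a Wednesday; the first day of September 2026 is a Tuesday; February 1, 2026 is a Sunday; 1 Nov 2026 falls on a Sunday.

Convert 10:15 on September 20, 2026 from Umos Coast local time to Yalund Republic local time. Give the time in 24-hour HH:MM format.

1 April 2026 is a Wednesday, so the first Sunday is April 5 and the third is April 19.
1 September 2026 is a Tuesday, so Saturdays fall on 5, 12, 19, 26; the last is September 26.
September 20, 2026 lies within the daylight-saving period (19 April – 26 September), so Umos Coast is on daylight time, UTC−04:45.
10:15 Umos Coast + 4h45m = 15:00 UTC.
1 February 2026 is a Sunday, so Sundays fall on 1, 8, 15, 22; the last is February 22.
1 November 2026 is a Sunday, so the first Friday is November 6 and the third is November 20.
At the standard offset (UTC+04:45), 15:00 UTC + 4h45m = 19:45 Yalund Republic standard time.
The standard-time date in Yalund Republic, September 20, 2026, falls between 22 February and 20 November, so daylight saving is in effect and Yalund Republic is at UTC+05:45.
15:00 UTC + 5h45m = 20:45 Yalund Republic.

20:45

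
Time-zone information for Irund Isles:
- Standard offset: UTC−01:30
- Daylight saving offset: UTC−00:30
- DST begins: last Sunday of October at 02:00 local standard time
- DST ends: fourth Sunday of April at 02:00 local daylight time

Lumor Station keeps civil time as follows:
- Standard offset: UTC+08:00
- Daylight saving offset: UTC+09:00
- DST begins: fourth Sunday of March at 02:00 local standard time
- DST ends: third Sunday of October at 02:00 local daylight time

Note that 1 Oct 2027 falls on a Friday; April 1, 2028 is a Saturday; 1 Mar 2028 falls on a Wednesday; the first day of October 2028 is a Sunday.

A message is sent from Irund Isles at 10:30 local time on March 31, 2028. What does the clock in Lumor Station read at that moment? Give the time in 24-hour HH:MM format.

1 October 2027 is a Friday, so Sundays fall on 3, 10, 17, 24, 31; the last is October 31.
1 April 2028 is a Saturday, so the first Sunday is April 2 and the fourth is April 23.
March 31, 2028 falls between 31 October 2027 and 23 April 2028, so daylight saving is in effect and Irund Isles is at UTC−00:30.
10:30 Irund Isles + 0h30m = 11:00 UTC.
1 March 2028 is a Wednesday, so the first Sunday is March 5 and the fourth is March 26.
1 October 2028 is a Sunday, so the first Sunday is October 1 and the third is October 15.
At the standard offset (UTC+08:00), 11:00 UTC + 8h = 19:00 Lumor Station standard time.
Daylight saving runs 26 March – 15 October; the standard-time date in Lumor Station, March 31, 2028, is inside that window, so Lumor Station is at UTC+09:00.
11:00 UTC + 9h = 20:00 Lumor Station.

20:00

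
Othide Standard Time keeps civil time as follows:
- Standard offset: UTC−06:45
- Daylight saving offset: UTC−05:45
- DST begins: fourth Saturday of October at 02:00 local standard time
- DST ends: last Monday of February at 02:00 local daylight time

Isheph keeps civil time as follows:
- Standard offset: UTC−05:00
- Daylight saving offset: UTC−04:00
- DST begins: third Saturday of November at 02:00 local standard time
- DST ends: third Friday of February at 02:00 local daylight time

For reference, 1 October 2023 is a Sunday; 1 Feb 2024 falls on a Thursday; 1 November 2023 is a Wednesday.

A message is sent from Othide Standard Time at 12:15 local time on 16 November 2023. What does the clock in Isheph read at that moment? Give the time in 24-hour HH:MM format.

13:00

1 October 2023 is a Sunday, so the first Saturday is October 7 and the fourth is October 28.
1 February 2024 is a Thursday, so Mondays fall on 5, 12, 19, 26; the last is February 26.
16 November 2023 lies within the daylight-saving period (28 October 2023 – 26 February 2024), so Othide Standard Time is on daylight time, UTC−05:45.
12:15 Othide Standard Time + 5h45m = 18:00 UTC.
1 November 2023 is a Wednesday, so the first Saturday is November 4 and the third is November 18.
1 February 2024 is a Thursday, so the first Friday is February 2 and the third is February 16.
At the standard offset (UTC−05:00), 18:00 UTC − 5h = 13:00 Isheph standard time.
Daylight saving runs 18 November 2023 – 16 February 2024; the standard-time date in Isheph, 16 November 2023, is outside that window, so Isheph is on standard time at UTC−05:00.
18:00 UTC − 5h = 13:00 Isheph.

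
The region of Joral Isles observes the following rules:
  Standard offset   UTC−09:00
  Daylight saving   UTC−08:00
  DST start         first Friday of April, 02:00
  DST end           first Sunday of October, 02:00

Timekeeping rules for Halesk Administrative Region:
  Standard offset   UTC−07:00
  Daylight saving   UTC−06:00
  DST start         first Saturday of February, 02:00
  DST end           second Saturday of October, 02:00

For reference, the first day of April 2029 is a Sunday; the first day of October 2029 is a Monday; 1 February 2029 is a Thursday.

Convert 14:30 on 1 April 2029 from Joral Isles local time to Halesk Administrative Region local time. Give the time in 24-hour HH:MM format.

1 April 2029 is a Sunday, so the first Friday is April 6.
1 October 2029 is a Monday, so the first Sunday is October 7.
Daylight saving runs 6 April – 7 October; 1 April 2029 is outside that window, so Joral Isles is on standard time at UTC−09:00.
14:30 Joral Isles + 9h = 23:30 UTC.
1 February 2029 is a Thursday, so the first Saturday is February 3.
1 October 2029 is a Monday, so the first Saturday is October 6 and the second is October 13.
At the standard offset (UTC−07:00), 23:30 UTC − 7h = 16:30 Halesk Administrative Region standard time.
The standard-time date in Halesk Administrative Region, 1 April 2029, lies within the daylight-saving period (3 February – 13 October), so Halesk Administrative Region is on daylight time, UTC−06:00.
23:30 UTC − 6h = 17:30 Halesk Administrative Region.

17:30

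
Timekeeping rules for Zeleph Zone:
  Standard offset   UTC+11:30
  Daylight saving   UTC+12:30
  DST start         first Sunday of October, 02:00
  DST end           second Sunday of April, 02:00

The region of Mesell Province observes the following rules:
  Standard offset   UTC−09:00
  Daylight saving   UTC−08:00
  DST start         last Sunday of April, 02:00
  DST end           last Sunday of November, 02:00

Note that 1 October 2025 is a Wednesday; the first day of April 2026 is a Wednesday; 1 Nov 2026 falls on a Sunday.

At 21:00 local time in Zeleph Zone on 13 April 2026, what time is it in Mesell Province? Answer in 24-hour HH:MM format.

00:30

1 October 2025 is a Wednesday, so the first Sunday is October 5.
1 April 2026 is a Wednesday, so the first Sunday is April 5 and the second is April 12.
13 April 2026 does not fall between 5 October 2025 and 12 April 2026, so daylight saving is not in effect and Zeleph Zone is at UTC+11:30.
21:00 Zeleph Zone − 11h30m = 09:30 UTC.
1 April 2026 is a Wednesday, so Sundays fall on 5, 12, 19, 26; the last is April 26.
1 November 2026 is a Sunday, so Sundays fall on 1, 8, 15, 22, 29; the last is November 29.
At the standard offset (UTC−09:00), 09:30 UTC − 9h = 00:30 Mesell Province standard time.
The standard-time date in Mesell Province, 13 April 2026, does not fall between 26 April and 29 November, so daylight saving is not in effect and Mesell Province is at UTC−09:00.
09:30 UTC − 9h = 00:30 Mesell Province.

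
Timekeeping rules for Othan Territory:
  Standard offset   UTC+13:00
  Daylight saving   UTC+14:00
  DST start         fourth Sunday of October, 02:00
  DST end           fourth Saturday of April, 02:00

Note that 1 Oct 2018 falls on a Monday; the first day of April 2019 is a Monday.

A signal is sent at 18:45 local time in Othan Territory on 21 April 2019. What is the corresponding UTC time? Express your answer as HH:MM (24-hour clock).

04:45

1 October 2018 is a Monday, so the first Sunday is October 7 and the fourth is October 28.
1 April 2019 is a Monday, so the first Saturday is April 6 and the fourth is April 27.
21 April 2019 falls between 28 October 2018 and 27 April 2019, so daylight saving is in effect and Othan Territory is at UTC+14:00.
18:45 local − 14h = 04:45 UTC.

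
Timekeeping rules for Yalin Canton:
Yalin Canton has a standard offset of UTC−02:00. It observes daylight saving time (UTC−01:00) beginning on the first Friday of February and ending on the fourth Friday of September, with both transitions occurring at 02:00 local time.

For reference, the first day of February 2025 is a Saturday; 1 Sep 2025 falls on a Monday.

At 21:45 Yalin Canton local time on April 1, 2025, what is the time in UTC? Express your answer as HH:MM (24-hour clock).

1 February 2025 is a Saturday, so the first Friday is February 7.
1 September 2025 is a Monday, so the first Friday is September 5 and the fourth is September 26.
Daylight saving runs 7 February – 26 September; April 1, 2025 is inside that window, so Yalin Canton is at UTC−01:00.
21:45 local + 1h = 22:45 UTC.

22:45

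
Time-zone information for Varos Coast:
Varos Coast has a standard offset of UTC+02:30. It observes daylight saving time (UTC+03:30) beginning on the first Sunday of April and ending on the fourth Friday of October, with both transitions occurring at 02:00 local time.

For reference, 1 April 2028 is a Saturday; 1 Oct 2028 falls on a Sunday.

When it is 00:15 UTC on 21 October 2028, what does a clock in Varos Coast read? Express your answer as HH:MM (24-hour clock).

03:45

1 April 2028 is a Saturday, so the first Sunday is April 2.
1 October 2028 is a Sunday, so the first Friday is October 6 and the fourth is October 27.
At the standard offset (UTC+02:30), 00:15 UTC + 2h30m = 02:45 Varos Coast standard time.
The standard-time date in Varos Coast, 21 October 2028, lies within the daylight-saving period (2 April – 27 October), so Varos Coast is on daylight time, UTC+03:30.
00:15 UTC + 3h30m = 03:45 local.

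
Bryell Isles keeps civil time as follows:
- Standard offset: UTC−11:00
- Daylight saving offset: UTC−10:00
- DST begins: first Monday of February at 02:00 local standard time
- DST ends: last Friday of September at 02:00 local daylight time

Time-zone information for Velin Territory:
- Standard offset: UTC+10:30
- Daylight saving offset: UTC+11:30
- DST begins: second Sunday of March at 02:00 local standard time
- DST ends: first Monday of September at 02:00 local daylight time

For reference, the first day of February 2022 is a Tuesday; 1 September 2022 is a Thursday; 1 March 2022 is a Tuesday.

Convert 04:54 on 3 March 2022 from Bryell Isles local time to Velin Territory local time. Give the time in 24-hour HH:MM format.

1 February 2022 is a Tuesday, so the first Monday is February 7.
1 September 2022 is a Thursday, so Fridays fall on 2, 9, 16, 23, 30; the last is September 30.
3 March 2022 falls between 7 February and 30 September, so daylight saving is in effect and Bryell Isles is at UTC−10:00.
04:54 Bryell Isles + 10h = 14:54 UTC.
1 March 2022 is a Tuesday, so the first Sunday is March 6 and the second is March 13.
1 September 2022 is a Thursday, so the first Monday is September 5.
At the standard offset (UTC+10:30), 14:54 UTC + 10h30m = 01:24 Velin Territory standard time (rolling into the next day, 4 March 2022).
Daylight saving runs 13 March – 5 September; the standard-time date in Velin Territory, 4 March 2022, is outside that window, so Velin Territory is on standard time at UTC+10:30.
14:54 UTC + 10h30m = 01:24 Velin Territory (rolling into the next day, 4 March 2022).

01:24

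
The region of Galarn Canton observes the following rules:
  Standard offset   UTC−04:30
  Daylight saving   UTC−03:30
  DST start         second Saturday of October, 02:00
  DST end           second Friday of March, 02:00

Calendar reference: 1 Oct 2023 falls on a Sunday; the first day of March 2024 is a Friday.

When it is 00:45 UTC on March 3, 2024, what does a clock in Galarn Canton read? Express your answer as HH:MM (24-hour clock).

21:15

1 October 2023 is a Sunday, so the first Saturday is October 7 and the second is October 14.
1 March 2024 is a Friday, so the first Friday is March 1 and the second is March 8.
At the standard offset (UTC−04:30), 00:45 UTC − 4h30m = 20:15 Galarn Canton standard time (rolling into the previous day, 2 March 2024).
The standard-time date in Galarn Canton, March 2, 2024, lies within the daylight-saving period (14 October 2023 – 8 March 2024), so Galarn Canton is on daylight time, UTC−03:30.
00:45 UTC − 3h30m = 21:15 local (rolling into the previous day, 2 March 2024).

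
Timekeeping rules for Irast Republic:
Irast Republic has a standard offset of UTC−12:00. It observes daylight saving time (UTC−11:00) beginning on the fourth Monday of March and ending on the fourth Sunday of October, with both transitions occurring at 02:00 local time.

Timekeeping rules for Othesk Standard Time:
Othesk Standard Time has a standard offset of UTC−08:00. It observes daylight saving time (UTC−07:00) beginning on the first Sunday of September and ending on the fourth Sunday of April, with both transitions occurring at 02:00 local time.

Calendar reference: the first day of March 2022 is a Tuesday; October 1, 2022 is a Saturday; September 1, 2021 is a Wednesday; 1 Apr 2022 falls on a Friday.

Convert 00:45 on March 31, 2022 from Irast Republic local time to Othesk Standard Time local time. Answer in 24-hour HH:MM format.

1 March 2022 is a Tuesday, so the first Monday is March 7 and the fourth is March 28.
1 October 2022 is a Saturday, so the first Sunday is October 2 and the fourth is October 23.
March 31, 2022 lies within the daylight-saving period (28 March – 23 October), so Irast Republic is on daylight time, UTC−11:00.
00:45 Irast Republic + 11h = 11:45 UTC.
1 September 2021 is a Wednesday, so the first Sunday is September 5.
1 April 2022 is a Friday, so the first Sunday is April 3 and the fourth is April 24.
At the standard offset (UTC−08:00), 11:45 UTC − 8h = 03:45 Othesk Standard Time standard time.
The standard-time date in Othesk Standard Time, March 31, 2022, falls between 5 September 2021 and 24 April 2022, so daylight saving is in effect and Othesk Standard Time is at UTC−07:00.
11:45 UTC − 7h = 04:45 Othesk Standard Time.

04:45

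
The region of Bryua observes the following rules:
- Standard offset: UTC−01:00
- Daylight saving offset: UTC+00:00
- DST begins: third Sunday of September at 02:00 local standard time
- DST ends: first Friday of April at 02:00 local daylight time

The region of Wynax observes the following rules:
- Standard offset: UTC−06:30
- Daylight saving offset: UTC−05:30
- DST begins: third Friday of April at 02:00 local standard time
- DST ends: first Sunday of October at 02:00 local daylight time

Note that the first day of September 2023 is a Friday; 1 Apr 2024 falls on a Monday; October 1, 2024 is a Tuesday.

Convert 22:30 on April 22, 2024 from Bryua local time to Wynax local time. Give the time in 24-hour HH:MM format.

18:00

1 September 2023 is a Friday, so the first Sunday is September 3 and the third is September 17.
1 April 2024 is a Monday, so the first Friday is April 5.
Daylight saving runs 17 September 2023 – 5 April 2024; April 22, 2024 is outside that window, so Bryua is on standard time at UTC−01:00.
22:30 Bryua + 1h = 23:30 UTC.
1 April 2024 is a Monday, so the first Friday is April 5 and the third is April 19.
1 October 2024 is a Tuesday, so the first Sunday is October 6.
At the standard offset (UTC−06:30), 23:30 UTC − 6h30m = 17:00 Wynax standard time.
The standard-time date in Wynax, April 22, 2024, falls between 19 April and 6 October, so daylight saving is in effect and Wynax is at UTC−05:30.
23:30 UTC − 5h30m = 18:00 Wynax.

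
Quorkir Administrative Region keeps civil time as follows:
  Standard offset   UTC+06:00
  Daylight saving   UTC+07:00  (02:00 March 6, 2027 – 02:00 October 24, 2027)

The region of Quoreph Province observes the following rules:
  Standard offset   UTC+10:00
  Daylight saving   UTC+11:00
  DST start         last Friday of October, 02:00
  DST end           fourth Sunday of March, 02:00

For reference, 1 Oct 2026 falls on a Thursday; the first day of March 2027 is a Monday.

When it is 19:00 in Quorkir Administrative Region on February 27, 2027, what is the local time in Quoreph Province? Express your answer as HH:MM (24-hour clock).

February 27, 2027 does not fall between 6 March and 24 October, so daylight saving is not in effect and Quorkir Administrative Region is at UTC+06:00.
19:00 Quorkir Administrative Region − 6h = 13:00 UTC.
1 October 2026 is a Thursday, so Fridays fall on 2, 9, 16, 23, 30; the last is October 30.
1 March 2027 is a Monday, so the first Sunday is March 7 and the fourth is March 28.
At the standard offset (UTC+10:00), 13:00 UTC + 10h = 23:00 Quoreph Province standard time.
The standard-time date in Quoreph Province, February 27, 2027, lies within the daylight-saving period (30 October 2026 – 28 March 2027), so Quoreph Province is on daylight time, UTC+11:00.
13:00 UTC + 11h = 00:00 Quoreph Province (rolling into the next day, 28 February 2027).

00:00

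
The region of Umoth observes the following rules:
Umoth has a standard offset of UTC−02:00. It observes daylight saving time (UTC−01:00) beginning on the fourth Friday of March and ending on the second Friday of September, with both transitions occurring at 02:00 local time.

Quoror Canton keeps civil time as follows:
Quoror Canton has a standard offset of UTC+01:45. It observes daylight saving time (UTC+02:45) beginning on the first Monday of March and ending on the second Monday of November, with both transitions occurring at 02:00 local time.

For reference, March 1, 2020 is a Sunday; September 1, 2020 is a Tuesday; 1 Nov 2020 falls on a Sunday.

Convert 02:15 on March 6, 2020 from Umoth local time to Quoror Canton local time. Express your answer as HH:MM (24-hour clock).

1 March 2020 is a Sunday, so the first Friday is March 6 and the fourth is March 27.
1 September 2020 is a Tuesday, so the first Friday is September 4 and the second is September 11.
March 6, 2020 is outside the daylight-saving period (27 March – 11 September), so Umoth is on standard time, UTC−02:00.
02:15 Umoth + 2h = 04:15 UTC.
1 March 2020 is a Sunday, so the first Monday is March 2.
1 November 2020 is a Sunday, so the first Monday is November 2 and the second is November 9.
At the standard offset (UTC+01:45), 04:15 UTC + 1h45m = 06:00 Quoror Canton standard time.
Daylight saving runs 2 March – 9 November; the standard-time date in Quoror Canton, March 6, 2020, is inside that window, so Quoror Canton is at UTC+02:45.
04:15 UTC + 2h45m = 07:00 Quoror Canton.

07:00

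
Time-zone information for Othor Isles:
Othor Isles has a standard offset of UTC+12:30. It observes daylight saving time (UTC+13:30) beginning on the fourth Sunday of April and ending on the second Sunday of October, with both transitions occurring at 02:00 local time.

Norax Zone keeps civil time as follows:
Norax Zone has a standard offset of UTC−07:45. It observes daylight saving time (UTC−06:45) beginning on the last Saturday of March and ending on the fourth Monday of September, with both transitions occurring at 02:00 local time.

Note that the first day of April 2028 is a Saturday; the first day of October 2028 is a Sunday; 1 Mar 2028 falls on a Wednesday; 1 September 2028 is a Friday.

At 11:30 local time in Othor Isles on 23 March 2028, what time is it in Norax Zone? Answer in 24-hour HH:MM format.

1 April 2028 is a Saturday, so the first Sunday is April 2 and the fourth is April 23.
1 October 2028 is a Sunday, so the first Sunday is October 1 and the second is October 8.
Daylight saving runs 23 April – 8 October; 23 March 2028 is outside that window, so Othor Isles is on standard time at UTC+12:30.
11:30 Othor Isles − 12h30m = 23:00 UTC (rolling into the previous day, 22 March 2028).
1 March 2028 is a Wednesday, so Saturdays fall on 4, 11, 18, 25; the last is March 25.
1 September 2028 is a Friday, so the first Monday is September 4 and the fourth is September 25.
At the standard offset (UTC−07:45), 23:00 UTC − 7h45m = 15:15 Norax Zone standard time.
Daylight saving runs 25 March – 25 September; the standard-time date in Norax Zone, 22 March 2028, is outside that window, so Norax Zone is on standard time at UTC−07:45.
23:00 UTC − 7h45m = 15:15 Norax Zone.

15:15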